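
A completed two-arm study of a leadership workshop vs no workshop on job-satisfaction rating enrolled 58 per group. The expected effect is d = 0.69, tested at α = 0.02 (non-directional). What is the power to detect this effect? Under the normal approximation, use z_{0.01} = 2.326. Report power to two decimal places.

power ≈ 0.92

For two equal groups, power = Φ(d·√(n/2) − z_{α/2}).
d·√(n/2) = 0.69 × √(58/2) = 0.69 × 5.385 = 3.716.
z_β = 3.716 − 2.326 = 1.390.
Power = Φ(1.390) = 0.918.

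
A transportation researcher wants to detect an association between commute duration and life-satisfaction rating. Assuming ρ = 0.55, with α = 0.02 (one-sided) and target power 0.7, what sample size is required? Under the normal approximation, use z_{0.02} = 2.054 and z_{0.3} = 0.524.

Fisher's z: C = ½·ln((1+r)/(1−r)) = ½·ln(3.4444) = 0.6184.
n = ((z_{α} + z_β)/C)² + 3.
(2.054 + 0.524) / 0.6184 = 2.578 / 0.6184 = 4.169.
n = 4.169² + 3 = 17.38 + 3 = 20.4.
Round up.

n = 21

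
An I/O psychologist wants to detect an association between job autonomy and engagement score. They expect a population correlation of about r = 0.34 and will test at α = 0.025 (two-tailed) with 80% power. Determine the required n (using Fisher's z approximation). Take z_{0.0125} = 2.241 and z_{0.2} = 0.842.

n = 79

Fisher's z: C = ½·ln((1+r)/(1−r)) = ½·ln(2.0303) = 0.3541.
n = ((z_{α/2} + z_β)/C)² + 3.
(2.241 + 0.842) / 0.3541 = 3.083 / 0.3541 = 8.707.
n = 8.707² + 3 = 75.80 + 3 = 78.8.
Round up.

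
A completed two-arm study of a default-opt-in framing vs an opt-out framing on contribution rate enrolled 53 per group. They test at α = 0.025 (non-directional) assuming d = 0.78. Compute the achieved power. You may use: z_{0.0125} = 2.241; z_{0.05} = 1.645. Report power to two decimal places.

For two equal groups, power = Φ(d·√(n/2) − z_{α/2}).
d·√(n/2) = 0.78 × √(53/2) = 0.78 × 5.148 = 4.015.
z_β = 4.015 − 2.241 = 1.774.
Power = Φ(1.774) = 0.962.

power ≈ 0.96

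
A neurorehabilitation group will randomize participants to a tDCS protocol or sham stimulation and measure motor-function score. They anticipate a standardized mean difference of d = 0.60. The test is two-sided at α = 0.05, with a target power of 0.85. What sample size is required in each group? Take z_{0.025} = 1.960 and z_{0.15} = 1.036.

n = 50 per group

For two independent groups with equal n: n = 2·((z_{α/2} + z_β) / d)².
z_{α/2} + z_β = 1.960 + 1.036 = 2.996.
n = 2 × (2.996 / 0.60)² = 2 × 4.993² = 2 × 24.93 = 49.9.
Round up to the next whole participant.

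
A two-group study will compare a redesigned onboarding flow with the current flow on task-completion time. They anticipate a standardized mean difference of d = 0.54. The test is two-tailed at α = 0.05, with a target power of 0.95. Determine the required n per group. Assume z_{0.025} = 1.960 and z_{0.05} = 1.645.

For two independent groups with equal n: n = 2·((z_{α/2} + z_β) / d)².
z_{α/2} + z_β = 1.960 + 1.645 = 3.605.
n = 2 × (3.605 / 0.54)² = 2 × 6.676² = 2 × 44.57 = 89.1.
Round up to the next whole participant.

n = 90 per group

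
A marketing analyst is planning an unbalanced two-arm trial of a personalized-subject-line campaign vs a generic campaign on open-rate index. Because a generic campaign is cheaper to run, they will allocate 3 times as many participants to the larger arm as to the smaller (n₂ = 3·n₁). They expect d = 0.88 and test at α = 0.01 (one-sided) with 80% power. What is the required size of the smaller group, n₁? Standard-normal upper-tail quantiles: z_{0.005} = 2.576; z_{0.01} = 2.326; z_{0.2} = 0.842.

n₁ = 18

With allocation ratio k = n₂/n₁ = 3, Var(x̄₁−x̄₂) = σ²(1/n₁ + 1/(k·n₁)) = σ²·(k+1)/(k·n₁).
So n₁ = (1 + 1/k)·((z_{α} + z_β)/d)² = 1.333 × (3.168/0.88)².
n₁ = 1.333 × 12.96 = 17.3.
Round up: n₁ = 18, giving n₂ = 3 × 18 = 54.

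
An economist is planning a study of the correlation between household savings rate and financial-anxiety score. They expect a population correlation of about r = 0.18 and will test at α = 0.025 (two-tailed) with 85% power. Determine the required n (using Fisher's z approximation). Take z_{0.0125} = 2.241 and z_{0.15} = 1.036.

n = 328

Fisher's z: C = ½·ln((1+r)/(1−r)) = ½·ln(1.4390) = 0.1820.
n = ((z_{α/2} + z_β)/C)² + 3.
(2.241 + 1.036) / 0.1820 = 3.277 / 0.1820 = 18.005.
n = 18.005² + 3 = 324.20 + 3 = 327.2.
Round up.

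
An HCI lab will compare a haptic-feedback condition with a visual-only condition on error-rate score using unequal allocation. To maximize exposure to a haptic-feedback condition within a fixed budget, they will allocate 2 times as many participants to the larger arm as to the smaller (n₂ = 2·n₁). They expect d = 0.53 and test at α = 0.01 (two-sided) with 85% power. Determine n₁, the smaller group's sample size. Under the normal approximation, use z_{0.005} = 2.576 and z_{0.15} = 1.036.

With allocation ratio k = n₂/n₁ = 2, Var(x̄₁−x̄₂) = σ²(1/n₁ + 1/(k·n₁)) = σ²·(k+1)/(k·n₁).
So n₁ = (1 + 1/k)·((z_{α/2} + z_β)/d)² = 1.500 × (3.612/0.53)².
n₁ = 1.500 × 46.45 = 69.7.
Round up: n₁ = 70, giving n₂ = 2 × 70 = 140.

n₁ = 70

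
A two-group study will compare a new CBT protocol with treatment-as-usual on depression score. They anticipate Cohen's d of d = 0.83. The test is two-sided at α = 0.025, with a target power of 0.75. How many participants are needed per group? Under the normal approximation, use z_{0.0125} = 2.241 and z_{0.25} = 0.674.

n = 25 per group

For two independent groups with equal n: n = 2·((z_{α/2} + z_β) / d)².
z_{α/2} + z_β = 2.241 + 0.674 = 2.915.
n = 2 × (2.915 / 0.83)² = 2 × 3.512² = 2 × 12.33 = 24.7.
Round up to the next whole participant.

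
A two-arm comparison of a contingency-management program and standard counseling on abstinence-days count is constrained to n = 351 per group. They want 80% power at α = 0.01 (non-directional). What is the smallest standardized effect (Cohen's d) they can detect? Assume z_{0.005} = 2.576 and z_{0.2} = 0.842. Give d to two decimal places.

d_min ≈ 0.26

For two independent groups of n = 351 each: d_min = (z_{α/2} + z_β)·√(2/n).
z-sum = 2.576 + 0.842 = 3.418.
d_min = 3.418 × √(2/351) = 3.418 × 0.0755 = 0.258.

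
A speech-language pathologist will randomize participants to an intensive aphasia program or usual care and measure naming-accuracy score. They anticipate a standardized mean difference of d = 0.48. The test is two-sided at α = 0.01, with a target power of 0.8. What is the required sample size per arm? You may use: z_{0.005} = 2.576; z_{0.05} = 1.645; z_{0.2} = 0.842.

n = 102 per group

For two independent groups with equal n: n = 2·((z_{α/2} + z_β) / d)².
z_{α/2} + z_β = 2.576 + 0.842 = 3.418.
n = 2 × (3.418 / 0.48)² = 2 × 7.121² = 2 × 50.71 = 101.4.
Round up to the next whole participant.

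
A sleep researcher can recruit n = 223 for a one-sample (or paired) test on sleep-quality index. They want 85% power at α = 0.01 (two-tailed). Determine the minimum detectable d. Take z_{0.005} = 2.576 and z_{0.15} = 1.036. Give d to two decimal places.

d_min ≈ 0.24

For a single sample (or paired design) of n = 223: d_min = (z_{α/2} + z_β)/√n.
z-sum = 2.576 + 1.036 = 3.612.
d_min = 3.612 / √223 = 3.612 / 14.933 = 0.242.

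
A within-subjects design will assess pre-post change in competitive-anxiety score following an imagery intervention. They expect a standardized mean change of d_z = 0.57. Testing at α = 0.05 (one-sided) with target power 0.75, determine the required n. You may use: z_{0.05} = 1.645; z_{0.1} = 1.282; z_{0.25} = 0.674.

n = 17 pairs

For a paired (one-sample on differences) test: n = ((z_{α} + z_β) / d)².
z_{α} + z_β = 1.645 + 0.674 = 2.319.
n = (2.319 / 0.57)² = 4.068² = 16.55.
Round up.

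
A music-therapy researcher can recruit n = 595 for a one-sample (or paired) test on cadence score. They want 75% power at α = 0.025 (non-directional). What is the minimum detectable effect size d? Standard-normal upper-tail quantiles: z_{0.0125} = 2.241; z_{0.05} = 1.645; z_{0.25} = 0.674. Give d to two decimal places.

For a single sample (or paired design) of n = 595: d_min = (z_{α/2} + z_β)/√n.
z-sum = 2.241 + 0.674 = 2.915.
d_min = 2.915 / √595 = 2.915 / 24.393 = 0.120.

d_min ≈ 0.12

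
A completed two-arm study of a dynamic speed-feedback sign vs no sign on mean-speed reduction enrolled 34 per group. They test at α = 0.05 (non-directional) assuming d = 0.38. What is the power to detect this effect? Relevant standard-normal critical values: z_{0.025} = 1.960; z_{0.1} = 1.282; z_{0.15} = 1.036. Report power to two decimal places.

power ≈ 0.35

For two equal groups, power = Φ(d·√(n/2) − z_{α/2}).
d·√(n/2) = 0.38 × √(34/2) = 0.38 × 4.123 = 1.567.
z_β = 1.567 − 1.960 = -0.393.
Power = Φ(-0.393) = 0.347.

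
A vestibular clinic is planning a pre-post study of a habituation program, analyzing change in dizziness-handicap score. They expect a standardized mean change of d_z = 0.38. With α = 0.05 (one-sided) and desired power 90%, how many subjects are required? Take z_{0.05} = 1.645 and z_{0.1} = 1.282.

n = 60 pairs

For a paired (one-sample on differences) test: n = ((z_{α} + z_β) / d)².
z_{α} + z_β = 1.645 + 1.282 = 2.927.
n = (2.927 / 0.38)² = 7.703² = 59.33.
Round up.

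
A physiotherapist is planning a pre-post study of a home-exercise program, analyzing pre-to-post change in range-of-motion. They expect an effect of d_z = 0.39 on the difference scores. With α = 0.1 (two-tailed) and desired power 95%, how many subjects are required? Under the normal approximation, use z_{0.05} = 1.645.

n = 72 pairs

For a paired (one-sample on differences) test: n = ((z_{α/2} + z_β) / d)².
z_{α/2} + z_β = 1.645 + 1.645 = 3.290.
n = (3.290 / 0.39)² = 8.436² = 71.16.
Round up.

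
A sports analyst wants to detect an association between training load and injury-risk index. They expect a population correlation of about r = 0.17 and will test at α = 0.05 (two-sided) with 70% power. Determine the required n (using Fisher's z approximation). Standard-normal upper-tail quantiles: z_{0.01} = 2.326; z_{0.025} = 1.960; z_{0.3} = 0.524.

n = 213

Fisher's z: C = ½·ln((1+r)/(1−r)) = ½·ln(1.4096) = 0.1717.
n = ((z_{α/2} + z_β)/C)² + 3.
(1.960 + 0.524) / 0.1717 = 2.484 / 0.1717 = 14.467.
n = 14.467² + 3 = 209.30 + 3 = 212.3.
Round up.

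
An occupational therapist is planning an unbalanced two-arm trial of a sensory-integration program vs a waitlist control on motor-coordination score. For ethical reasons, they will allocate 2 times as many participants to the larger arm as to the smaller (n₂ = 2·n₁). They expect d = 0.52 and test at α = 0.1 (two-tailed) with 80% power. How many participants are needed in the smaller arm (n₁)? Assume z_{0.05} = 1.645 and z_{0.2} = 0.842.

With allocation ratio k = n₂/n₁ = 2, Var(x̄₁−x̄₂) = σ²(1/n₁ + 1/(k·n₁)) = σ²·(k+1)/(k·n₁).
So n₁ = (1 + 1/k)·((z_{α/2} + z_β)/d)² = 1.500 × (2.487/0.52)².
n₁ = 1.500 × 22.87 = 34.3.
Round up: n₁ = 35, giving n₂ = 2 × 35 = 70.

n₁ = 35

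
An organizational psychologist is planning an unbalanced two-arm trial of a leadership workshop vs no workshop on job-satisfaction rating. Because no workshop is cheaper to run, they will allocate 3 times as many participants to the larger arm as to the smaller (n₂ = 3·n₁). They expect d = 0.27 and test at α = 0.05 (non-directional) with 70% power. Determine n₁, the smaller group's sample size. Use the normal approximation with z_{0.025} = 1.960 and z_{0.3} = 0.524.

n₁ = 113

With allocation ratio k = n₂/n₁ = 3, Var(x̄₁−x̄₂) = σ²(1/n₁ + 1/(k·n₁)) = σ²·(k+1)/(k·n₁).
So n₁ = (1 + 1/k)·((z_{α/2} + z_β)/d)² = 1.333 × (2.484/0.27)².
n₁ = 1.333 × 84.64 = 112.9.
Round up: n₁ = 113, giving n₂ = 3 × 113 = 339.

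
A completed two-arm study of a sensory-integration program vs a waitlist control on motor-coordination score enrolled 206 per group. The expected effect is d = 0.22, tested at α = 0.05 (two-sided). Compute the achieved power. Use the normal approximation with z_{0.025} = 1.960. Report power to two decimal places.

For two equal groups, power = Φ(d·√(n/2) − z_{α/2}).
d·√(n/2) = 0.22 × √(206/2) = 0.22 × 10.149 = 2.233.
z_β = 2.233 − 1.960 = 0.273.
Power = Φ(0.273) = 0.607.

power ≈ 0.61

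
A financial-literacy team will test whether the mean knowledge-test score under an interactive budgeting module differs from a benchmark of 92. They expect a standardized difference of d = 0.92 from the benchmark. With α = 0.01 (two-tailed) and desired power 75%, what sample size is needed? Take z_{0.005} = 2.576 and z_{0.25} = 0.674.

n = 13

For a one-sample test: n = ((z_{α/2} + z_β) / d)².
z_{α/2} + z_β = 2.576 + 0.674 = 3.250.
n = (3.250 / 0.92)² = 3.533² = 12.48.
Round up.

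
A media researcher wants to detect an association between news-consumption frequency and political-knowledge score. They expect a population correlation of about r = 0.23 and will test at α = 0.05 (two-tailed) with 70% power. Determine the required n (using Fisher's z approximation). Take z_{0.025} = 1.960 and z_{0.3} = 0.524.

Fisher's z: C = ½·ln((1+r)/(1−r)) = ½·ln(1.5974) = 0.2342.
n = ((z_{α/2} + z_β)/C)² + 3.
(1.960 + 0.524) / 0.2342 = 2.484 / 0.2342 = 10.606.
n = 10.606² + 3 = 112.49 + 3 = 115.5.
Round up.

n = 116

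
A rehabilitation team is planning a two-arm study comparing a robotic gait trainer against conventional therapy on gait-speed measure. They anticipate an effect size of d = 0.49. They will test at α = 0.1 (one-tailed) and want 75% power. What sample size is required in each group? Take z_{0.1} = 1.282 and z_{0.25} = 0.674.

n = 32 per group

For two independent groups with equal n: n = 2·((z_{α} + z_β) / d)².
z_{α} + z_β = 1.282 + 0.674 = 1.956.
n = 2 × (1.956 / 0.49)² = 2 × 3.992² = 2 × 15.93 = 31.9.
Round up to the next whole participant.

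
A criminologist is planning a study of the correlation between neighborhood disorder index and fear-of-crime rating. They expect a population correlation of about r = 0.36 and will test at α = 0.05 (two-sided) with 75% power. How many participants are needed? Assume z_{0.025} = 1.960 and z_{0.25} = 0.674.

Fisher's z: C = ½·ln((1+r)/(1−r)) = ½·ln(2.1250) = 0.3769.
n = ((z_{α/2} + z_β)/C)² + 3.
(1.960 + 0.674) / 0.3769 = 2.634 / 0.3769 = 6.989.
n = 6.989² + 3 = 48.84 + 3 = 51.8.
Round up.

n = 52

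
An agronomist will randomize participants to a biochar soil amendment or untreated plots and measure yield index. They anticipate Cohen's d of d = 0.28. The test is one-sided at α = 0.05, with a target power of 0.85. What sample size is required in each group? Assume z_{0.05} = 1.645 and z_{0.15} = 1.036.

For two independent groups with equal n: n = 2·((z_{α} + z_β) / d)².
z_{α} + z_β = 1.645 + 1.036 = 2.681.
n = 2 × (2.681 / 0.28)² = 2 × 9.575² = 2 × 91.68 = 183.4.
Round up to the next whole participant.

n = 184 per group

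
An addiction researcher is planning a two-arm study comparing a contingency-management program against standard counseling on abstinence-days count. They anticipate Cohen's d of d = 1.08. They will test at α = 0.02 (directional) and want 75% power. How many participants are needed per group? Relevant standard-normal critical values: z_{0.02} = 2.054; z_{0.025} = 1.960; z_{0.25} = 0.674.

For two independent groups with equal n: n = 2·((z_{α} + z_β) / d)².
z_{α} + z_β = 2.054 + 0.674 = 2.728.
n = 2 × (2.728 / 1.08)² = 2 × 2.526² = 2 × 6.38 = 12.8.
Round up to the next whole participant.

n = 13 per group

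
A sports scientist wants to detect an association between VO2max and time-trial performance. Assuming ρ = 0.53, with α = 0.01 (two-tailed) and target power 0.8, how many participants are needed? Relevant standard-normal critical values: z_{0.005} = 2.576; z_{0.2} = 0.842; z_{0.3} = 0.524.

Fisher's z: C = ½·ln((1+r)/(1−r)) = ½·ln(3.2553) = 0.5901.
n = ((z_{α/2} + z_β)/C)² + 3.
(2.576 + 0.842) / 0.5901 = 3.418 / 0.5901 = 5.792.
n = 5.792² + 3 = 33.55 + 3 = 36.6.
Round up.

n = 37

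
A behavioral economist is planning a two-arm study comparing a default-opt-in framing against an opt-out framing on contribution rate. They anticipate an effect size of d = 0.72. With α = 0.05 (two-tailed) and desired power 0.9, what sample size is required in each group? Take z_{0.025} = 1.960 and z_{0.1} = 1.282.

For two independent groups with equal n: n = 2·((z_{α/2} + z_β) / d)².
z_{α/2} + z_β = 1.960 + 1.282 = 3.242.
n = 2 × (3.242 / 0.72)² = 2 × 4.503² = 2 × 20.28 = 40.6.
Round up to the next whole participant.

n = 41 per group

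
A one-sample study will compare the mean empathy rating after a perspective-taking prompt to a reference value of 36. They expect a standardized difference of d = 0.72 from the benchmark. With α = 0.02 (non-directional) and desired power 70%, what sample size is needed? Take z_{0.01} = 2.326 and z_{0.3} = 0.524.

For a one-sample test: n = ((z_{α/2} + z_β) / d)².
z_{α/2} + z_β = 2.326 + 0.524 = 2.850.
n = (2.850 / 0.72)² = 3.958² = 15.67.
Round up.

n = 16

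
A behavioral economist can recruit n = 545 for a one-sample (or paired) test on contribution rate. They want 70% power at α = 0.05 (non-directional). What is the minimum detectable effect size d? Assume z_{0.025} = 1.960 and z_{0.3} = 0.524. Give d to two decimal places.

For a single sample (or paired design) of n = 545: d_min = (z_{α/2} + z_β)/√n.
z-sum = 1.960 + 0.524 = 2.484.
d_min = 2.484 / √545 = 2.484 / 23.345 = 0.106.

d_min ≈ 0.11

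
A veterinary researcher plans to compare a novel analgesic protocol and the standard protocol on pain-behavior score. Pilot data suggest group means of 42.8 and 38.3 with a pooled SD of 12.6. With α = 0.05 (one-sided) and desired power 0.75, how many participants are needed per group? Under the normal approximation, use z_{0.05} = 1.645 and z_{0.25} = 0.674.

Cohen's d = |M₁ − M₂| / SD_pooled = |42.8 − 38.3| / 12.6 = 4.5 / 12.6 = 0.357.
For two independent groups with equal n: n = 2·((z_{α} + z_β) / d)².
z_{α} + z_β = 1.645 + 0.674 = 2.319.
n = 2 × (2.319 / 0.357)² = 2 × 6.496² = 2 × 42.20 = 84.4.
Round up to the next whole participant.

n = 85 per group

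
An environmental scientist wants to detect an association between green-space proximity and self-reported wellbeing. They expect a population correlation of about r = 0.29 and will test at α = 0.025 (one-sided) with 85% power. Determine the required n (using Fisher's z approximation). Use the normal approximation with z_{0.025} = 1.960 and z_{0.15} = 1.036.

n = 104

Fisher's z: C = ½·ln((1+r)/(1−r)) = ½·ln(1.8169) = 0.2986.
n = ((z_{α} + z_β)/C)² + 3.
(1.960 + 1.036) / 0.2986 = 2.996 / 0.2986 = 10.033.
n = 10.033² + 3 = 100.67 + 3 = 103.7.
Round up.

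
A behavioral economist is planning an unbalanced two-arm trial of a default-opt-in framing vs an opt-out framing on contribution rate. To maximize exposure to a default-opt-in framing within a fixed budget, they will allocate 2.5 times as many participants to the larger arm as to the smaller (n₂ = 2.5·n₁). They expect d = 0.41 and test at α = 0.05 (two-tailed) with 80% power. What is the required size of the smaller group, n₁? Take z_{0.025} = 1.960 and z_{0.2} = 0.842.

n₁ = 66

With allocation ratio k = n₂/n₁ = 2.5, Var(x̄₁−x̄₂) = σ²(1/n₁ + 1/(k·n₁)) = σ²·(k+1)/(k·n₁).
So n₁ = (1 + 1/k)·((z_{α/2} + z_β)/d)² = 1.400 × (2.802/0.41)².
n₁ = 1.400 × 46.71 = 65.4.
Round up: n₁ = 66, giving n₂ = 2.5 × 66 = 165.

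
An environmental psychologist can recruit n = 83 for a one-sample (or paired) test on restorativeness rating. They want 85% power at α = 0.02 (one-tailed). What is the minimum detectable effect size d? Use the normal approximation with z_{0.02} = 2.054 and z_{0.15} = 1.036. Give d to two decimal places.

For a single sample (or paired design) of n = 83: d_min = (z_{α} + z_β)/√n.
z-sum = 2.054 + 1.036 = 3.090.
d_min = 3.090 / √83 = 3.090 / 9.110 = 0.339.

d_min ≈ 0.34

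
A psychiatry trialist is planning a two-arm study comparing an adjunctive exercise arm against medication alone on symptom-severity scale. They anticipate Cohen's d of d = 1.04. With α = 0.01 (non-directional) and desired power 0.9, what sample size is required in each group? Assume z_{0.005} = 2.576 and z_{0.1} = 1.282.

n = 28 per group

For two independent groups with equal n: n = 2·((z_{α/2} + z_β) / d)².
z_{α/2} + z_β = 2.576 + 1.282 = 3.858.
n = 2 × (3.858 / 1.04)² = 2 × 3.710² = 2 × 13.76 = 27.5.
Round up to the next whole participant.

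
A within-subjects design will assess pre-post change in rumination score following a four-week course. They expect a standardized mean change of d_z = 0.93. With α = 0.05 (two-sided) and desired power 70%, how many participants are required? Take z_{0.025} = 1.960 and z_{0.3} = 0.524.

For a paired (one-sample on differences) test: n = ((z_{α/2} + z_β) / d)².
z_{α/2} + z_β = 1.960 + 0.524 = 2.484.
n = (2.484 / 0.93)² = 2.671² = 7.13.
Round up.

n = 8 pairs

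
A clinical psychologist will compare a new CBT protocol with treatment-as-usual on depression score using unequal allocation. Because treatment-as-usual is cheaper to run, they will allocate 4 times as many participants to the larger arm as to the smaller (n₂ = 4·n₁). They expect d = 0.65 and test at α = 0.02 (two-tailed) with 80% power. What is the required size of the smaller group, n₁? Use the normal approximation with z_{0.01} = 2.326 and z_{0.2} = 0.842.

With allocation ratio k = n₂/n₁ = 4, Var(x̄₁−x̄₂) = σ²(1/n₁ + 1/(k·n₁)) = σ²·(k+1)/(k·n₁).
So n₁ = (1 + 1/k)·((z_{α/2} + z_β)/d)² = 1.250 × (3.168/0.65)².
n₁ = 1.250 × 23.75 = 29.7.
Round up: n₁ = 30, giving n₂ = 4 × 30 = 120.

n₁ = 30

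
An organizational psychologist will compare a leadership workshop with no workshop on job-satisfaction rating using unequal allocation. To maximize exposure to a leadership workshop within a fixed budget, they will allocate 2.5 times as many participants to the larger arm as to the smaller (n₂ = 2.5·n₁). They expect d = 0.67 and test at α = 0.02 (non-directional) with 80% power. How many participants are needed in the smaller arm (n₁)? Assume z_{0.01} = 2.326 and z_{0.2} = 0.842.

With allocation ratio k = n₂/n₁ = 2.5, Var(x̄₁−x̄₂) = σ²(1/n₁ + 1/(k·n₁)) = σ²·(k+1)/(k·n₁).
So n₁ = (1 + 1/k)·((z_{α/2} + z_β)/d)² = 1.400 × (3.168/0.67)².
n₁ = 1.400 × 22.36 = 31.3.
Round up: n₁ = 32, giving n₂ = 2.5 × 32 = 80.

n₁ = 32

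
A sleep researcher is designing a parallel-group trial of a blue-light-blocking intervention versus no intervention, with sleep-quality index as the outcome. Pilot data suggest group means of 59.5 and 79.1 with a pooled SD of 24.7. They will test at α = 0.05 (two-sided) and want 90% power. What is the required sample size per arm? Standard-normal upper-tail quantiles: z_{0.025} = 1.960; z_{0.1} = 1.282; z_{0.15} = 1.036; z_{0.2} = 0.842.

n = 34 per group

Cohen's d = |M₁ − M₂| / SD_pooled = |59.5 − 79.1| / 24.7 = 19.6 / 24.7 = 0.794.
For two independent groups with equal n: n = 2·((z_{α/2} + z_β) / d)².
z_{α/2} + z_β = 1.960 + 1.282 = 3.242.
n = 2 × (3.242 / 0.794)² = 2 × 4.083² = 2 × 16.67 = 33.3.
Round up to the next whole participant.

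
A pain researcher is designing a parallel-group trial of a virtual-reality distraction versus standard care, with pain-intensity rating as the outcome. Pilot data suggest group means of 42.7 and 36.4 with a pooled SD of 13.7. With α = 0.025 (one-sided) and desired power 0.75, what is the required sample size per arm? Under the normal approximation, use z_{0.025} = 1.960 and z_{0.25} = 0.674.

Cohen's d = |M₁ − M₂| / SD_pooled = |42.7 − 36.4| / 13.7 = 6.3 / 13.7 = 0.460.
For two independent groups with equal n: n = 2·((z_{α} + z_β) / d)².
z_{α} + z_β = 1.960 + 0.674 = 2.634.
n = 2 × (2.634 / 0.460)² = 2 × 5.726² = 2 × 32.79 = 65.6.
Round up to the next whole participant.

n = 66 per group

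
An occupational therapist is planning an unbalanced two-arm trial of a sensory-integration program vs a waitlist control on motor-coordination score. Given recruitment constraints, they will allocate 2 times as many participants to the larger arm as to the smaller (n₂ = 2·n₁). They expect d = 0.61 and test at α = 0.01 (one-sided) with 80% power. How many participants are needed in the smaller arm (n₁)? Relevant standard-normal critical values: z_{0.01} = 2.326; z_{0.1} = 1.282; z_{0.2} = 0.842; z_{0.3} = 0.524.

n₁ = 41

With allocation ratio k = n₂/n₁ = 2, Var(x̄₁−x̄₂) = σ²(1/n₁ + 1/(k·n₁)) = σ²·(k+1)/(k·n₁).
So n₁ = (1 + 1/k)·((z_{α} + z_β)/d)² = 1.500 × (3.168/0.61)².
n₁ = 1.500 × 26.97 = 40.5.
Round up: n₁ = 41, giving n₂ = 2 × 41 = 82.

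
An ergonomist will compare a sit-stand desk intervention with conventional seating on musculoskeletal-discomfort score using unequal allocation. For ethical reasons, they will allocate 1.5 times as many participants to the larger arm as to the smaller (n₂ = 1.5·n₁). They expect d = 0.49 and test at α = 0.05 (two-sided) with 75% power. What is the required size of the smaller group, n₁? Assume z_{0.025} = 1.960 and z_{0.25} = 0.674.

With allocation ratio k = n₂/n₁ = 1.5, Var(x̄₁−x̄₂) = σ²(1/n₁ + 1/(k·n₁)) = σ²·(k+1)/(k·n₁).
So n₁ = (1 + 1/k)·((z_{α/2} + z_β)/d)² = 1.667 × (2.634/0.49)².
n₁ = 1.667 × 28.90 = 48.2.
Round up: n₁ = 49, giving n₂ = ⌈1.5 × 49⌉ = ⌈73.5⌉ = 74.

n₁ = 49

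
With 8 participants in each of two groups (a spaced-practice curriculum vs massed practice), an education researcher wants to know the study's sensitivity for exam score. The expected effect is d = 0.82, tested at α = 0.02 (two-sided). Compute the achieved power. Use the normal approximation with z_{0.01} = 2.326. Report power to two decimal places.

power ≈ 0.25

For two equal groups, power = Φ(d·√(n/2) − z_{α/2}).
d·√(n/2) = 0.82 × √(8/2) = 0.82 × 2.000 = 1.640.
z_β = 1.640 − 2.326 = -0.686.
Power = Φ(-0.686) = 0.246.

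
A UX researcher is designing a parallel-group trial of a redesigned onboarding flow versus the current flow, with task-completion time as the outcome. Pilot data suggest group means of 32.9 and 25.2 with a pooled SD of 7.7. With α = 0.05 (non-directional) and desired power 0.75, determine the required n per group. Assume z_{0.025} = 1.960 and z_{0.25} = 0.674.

n = 14 per group

Cohen's d = |M₁ − M₂| / SD_pooled = |32.9 − 25.2| / 7.7 = 7.7 / 7.7 = 1.000.
For two independent groups with equal n: n = 2·((z_{α/2} + z_β) / d)².
z_{α/2} + z_β = 1.960 + 0.674 = 2.634.
n = 2 × (2.634 / 1.000)² = 2 × 2.634² = 2 × 6.94 = 13.9.
Round up to the next whole participant.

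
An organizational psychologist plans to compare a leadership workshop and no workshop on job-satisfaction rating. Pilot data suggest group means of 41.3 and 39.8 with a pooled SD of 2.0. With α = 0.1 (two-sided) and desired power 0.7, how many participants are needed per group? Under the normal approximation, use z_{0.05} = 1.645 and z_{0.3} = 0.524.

Cohen's d = |M₁ − M₂| / SD_pooled = |41.3 − 39.8| / 2.0 = 1.5 / 2.0 = 0.750.
For two independent groups with equal n: n = 2·((z_{α/2} + z_β) / d)².
z_{α/2} + z_β = 1.645 + 0.524 = 2.169.
n = 2 × (2.169 / 0.750)² = 2 × 2.892² = 2 × 8.36 = 16.7.
Round up to the next whole participant.

n = 17 per group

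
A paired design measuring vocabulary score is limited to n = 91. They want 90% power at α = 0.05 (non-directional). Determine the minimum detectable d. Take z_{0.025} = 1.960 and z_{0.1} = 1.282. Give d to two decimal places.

d_min ≈ 0.34

For a single sample (or paired design) of n = 91: d_min = (z_{α/2} + z_β)/√n.
z-sum = 1.960 + 1.282 = 3.242.
d_min = 3.242 / √91 = 3.242 / 9.539 = 0.340.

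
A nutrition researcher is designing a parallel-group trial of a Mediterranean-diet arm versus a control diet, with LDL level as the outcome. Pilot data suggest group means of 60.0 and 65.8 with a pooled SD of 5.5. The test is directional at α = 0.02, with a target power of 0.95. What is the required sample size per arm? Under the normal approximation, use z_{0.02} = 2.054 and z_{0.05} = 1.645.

n = 25 per group

Cohen's d = |M₁ − M₂| / SD_pooled = |60.0 − 65.8| / 5.5 = 5.8 / 5.5 = 1.055.
For two independent groups with equal n: n = 2·((z_{α} + z_β) / d)².
z_{α} + z_β = 2.054 + 1.645 = 3.699.
n = 2 × (3.699 / 1.055)² = 2 × 3.506² = 2 × 12.29 = 24.6.
Round up to the next whole participant.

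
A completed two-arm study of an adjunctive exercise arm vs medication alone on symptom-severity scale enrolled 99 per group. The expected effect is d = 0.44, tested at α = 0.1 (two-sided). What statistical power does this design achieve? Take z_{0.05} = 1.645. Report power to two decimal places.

For two equal groups, power = Φ(d·√(n/2) − z_{α/2}).
d·√(n/2) = 0.44 × √(99/2) = 0.44 × 7.036 = 3.096.
z_β = 3.096 − 1.645 = 1.451.
Power = Φ(1.451) = 0.927.

power ≈ 0.93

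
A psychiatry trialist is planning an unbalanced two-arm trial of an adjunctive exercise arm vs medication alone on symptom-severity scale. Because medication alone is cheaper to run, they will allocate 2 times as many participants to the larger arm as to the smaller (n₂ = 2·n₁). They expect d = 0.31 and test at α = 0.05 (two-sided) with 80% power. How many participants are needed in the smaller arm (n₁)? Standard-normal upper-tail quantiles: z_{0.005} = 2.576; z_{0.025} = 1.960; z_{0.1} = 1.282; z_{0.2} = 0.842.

With allocation ratio k = n₂/n₁ = 2, Var(x̄₁−x̄₂) = σ²(1/n₁ + 1/(k·n₁)) = σ²·(k+1)/(k·n₁).
So n₁ = (1 + 1/k)·((z_{α/2} + z_β)/d)² = 1.500 × (2.802/0.31)².
n₁ = 1.500 × 81.70 = 122.5.
Round up: n₁ = 123, giving n₂ = 2 × 123 = 246.

n₁ = 123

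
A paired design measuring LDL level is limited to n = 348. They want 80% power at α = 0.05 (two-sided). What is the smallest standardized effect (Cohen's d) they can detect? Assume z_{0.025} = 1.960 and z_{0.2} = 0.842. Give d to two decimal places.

For a single sample (or paired design) of n = 348: d_min = (z_{α/2} + z_β)/√n.
z-sum = 1.960 + 0.842 = 2.802.
d_min = 2.802 / √348 = 2.802 / 18.655 = 0.150.

d_min ≈ 0.15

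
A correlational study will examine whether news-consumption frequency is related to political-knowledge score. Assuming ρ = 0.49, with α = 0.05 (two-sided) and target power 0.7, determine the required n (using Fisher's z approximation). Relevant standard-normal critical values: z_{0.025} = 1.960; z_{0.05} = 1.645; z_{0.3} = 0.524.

Fisher's z: C = ½·ln((1+r)/(1−r)) = ½·ln(2.9216) = 0.5361.
n = ((z_{α/2} + z_β)/C)² + 3.
(1.960 + 0.524) / 0.5361 = 2.484 / 0.5361 = 4.633.
n = 4.633² + 3 = 21.47 + 3 = 24.5.
Round up.

n = 25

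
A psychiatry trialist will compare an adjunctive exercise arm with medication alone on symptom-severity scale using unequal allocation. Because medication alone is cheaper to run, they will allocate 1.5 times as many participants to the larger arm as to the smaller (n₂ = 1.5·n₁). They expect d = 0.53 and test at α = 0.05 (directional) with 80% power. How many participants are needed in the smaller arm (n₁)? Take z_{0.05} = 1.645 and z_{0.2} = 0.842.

With allocation ratio k = n₂/n₁ = 1.5, Var(x̄₁−x̄₂) = σ²(1/n₁ + 1/(k·n₁)) = σ²·(k+1)/(k·n₁).
So n₁ = (1 + 1/k)·((z_{α} + z_β)/d)² = 1.667 × (2.487/0.53)².
n₁ = 1.667 × 22.02 = 36.7.
Round up: n₁ = 37, giving n₂ = ⌈1.5 × 37⌉ = ⌈55.5⌉ = 56.

n₁ = 37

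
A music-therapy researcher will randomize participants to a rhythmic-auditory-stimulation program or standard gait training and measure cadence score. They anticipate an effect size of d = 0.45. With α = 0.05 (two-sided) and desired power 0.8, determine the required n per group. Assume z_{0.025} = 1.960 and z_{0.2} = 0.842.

n = 78 per group

For two independent groups with equal n: n = 2·((z_{α/2} + z_β) / d)².
z_{α/2} + z_β = 1.960 + 0.842 = 2.802.
n = 2 × (2.802 / 0.45)² = 2 × 6.227² = 2 × 38.77 = 77.5.
Round up to the next whole participant.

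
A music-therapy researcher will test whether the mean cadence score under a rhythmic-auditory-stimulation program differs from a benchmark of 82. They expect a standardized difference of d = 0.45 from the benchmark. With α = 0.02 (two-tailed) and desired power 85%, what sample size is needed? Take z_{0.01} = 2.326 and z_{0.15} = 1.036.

n = 56

For a one-sample test: n = ((z_{α/2} + z_β) / d)².
z_{α/2} + z_β = 2.326 + 1.036 = 3.362.
n = (3.362 / 0.45)² = 7.471² = 55.82.
Round up.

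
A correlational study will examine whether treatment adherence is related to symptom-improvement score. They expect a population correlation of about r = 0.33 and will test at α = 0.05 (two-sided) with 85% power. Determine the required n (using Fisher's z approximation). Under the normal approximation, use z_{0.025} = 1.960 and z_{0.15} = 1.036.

n = 80

Fisher's z: C = ½·ln((1+r)/(1−r)) = ½·ln(1.9851) = 0.3428.
n = ((z_{α/2} + z_β)/C)² + 3.
(1.960 + 1.036) / 0.3428 = 2.996 / 0.3428 = 8.740.
n = 8.740² + 3 = 76.38 + 3 = 79.4.
Round up.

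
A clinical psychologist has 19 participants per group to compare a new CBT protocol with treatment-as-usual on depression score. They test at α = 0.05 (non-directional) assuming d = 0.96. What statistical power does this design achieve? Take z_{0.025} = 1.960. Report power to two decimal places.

For two equal groups, power = Φ(d·√(n/2) − z_{α/2}).
d·√(n/2) = 0.96 × √(19/2) = 0.96 × 3.082 = 2.959.
z_β = 2.959 − 1.960 = 0.999.
Power = Φ(0.999) = 0.841.

power ≈ 0.84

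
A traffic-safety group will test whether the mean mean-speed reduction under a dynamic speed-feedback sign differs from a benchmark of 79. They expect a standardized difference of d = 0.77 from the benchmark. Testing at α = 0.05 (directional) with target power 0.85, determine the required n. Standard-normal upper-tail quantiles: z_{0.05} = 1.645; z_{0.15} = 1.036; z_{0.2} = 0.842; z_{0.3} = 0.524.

n = 13

For a one-sample test: n = ((z_{α} + z_β) / d)².
z_{α} + z_β = 1.645 + 1.036 = 2.681.
n = (2.681 / 0.77)² = 3.482² = 12.12.
Round up.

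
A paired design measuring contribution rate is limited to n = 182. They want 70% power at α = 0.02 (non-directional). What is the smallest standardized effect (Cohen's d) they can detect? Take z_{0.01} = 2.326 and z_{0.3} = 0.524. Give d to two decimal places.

For a single sample (or paired design) of n = 182: d_min = (z_{α/2} + z_β)/√n.
z-sum = 2.326 + 0.524 = 2.850.
d_min = 2.850 / √182 = 2.850 / 13.491 = 0.211.

d_min ≈ 0.21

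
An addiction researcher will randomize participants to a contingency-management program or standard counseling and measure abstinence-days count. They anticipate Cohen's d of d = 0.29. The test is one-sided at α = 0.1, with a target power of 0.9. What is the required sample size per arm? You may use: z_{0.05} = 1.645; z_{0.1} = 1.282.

n = 157 per group

For two independent groups with equal n: n = 2·((z_{α} + z_β) / d)².
z_{α} + z_β = 1.282 + 1.282 = 2.564.
n = 2 × (2.564 / 0.29)² = 2 × 8.841² = 2 × 78.17 = 156.3.
Round up to the next whole participant.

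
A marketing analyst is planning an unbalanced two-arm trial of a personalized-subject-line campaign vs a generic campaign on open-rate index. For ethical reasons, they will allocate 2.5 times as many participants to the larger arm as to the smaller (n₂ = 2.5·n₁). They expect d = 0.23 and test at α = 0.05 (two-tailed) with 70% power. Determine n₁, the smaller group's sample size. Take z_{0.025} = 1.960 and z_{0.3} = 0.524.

n₁ = 164

With allocation ratio k = n₂/n₁ = 2.5, Var(x̄₁−x̄₂) = σ²(1/n₁ + 1/(k·n₁)) = σ²·(k+1)/(k·n₁).
So n₁ = (1 + 1/k)·((z_{α/2} + z_β)/d)² = 1.400 × (2.484/0.23)².
n₁ = 1.400 × 116.64 = 163.3.
Round up: n₁ = 164, giving n₂ = 2.5 × 164 = 410.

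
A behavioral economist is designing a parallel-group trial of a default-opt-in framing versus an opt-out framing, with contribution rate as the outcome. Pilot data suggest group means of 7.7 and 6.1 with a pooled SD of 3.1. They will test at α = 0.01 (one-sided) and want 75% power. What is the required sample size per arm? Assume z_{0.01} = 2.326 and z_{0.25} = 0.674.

Cohen's d = |M₁ − M₂| / SD_pooled = |7.7 − 6.1| / 3.1 = 1.6 / 3.1 = 0.516.
For two independent groups with equal n: n = 2·((z_{α} + z_β) / d)².
z_{α} + z_β = 2.326 + 0.674 = 3.000.
n = 2 × (3.000 / 0.516)² = 2 × 5.814² = 2 × 33.80 = 67.6.
Round up to the next whole participant.

n = 68 per group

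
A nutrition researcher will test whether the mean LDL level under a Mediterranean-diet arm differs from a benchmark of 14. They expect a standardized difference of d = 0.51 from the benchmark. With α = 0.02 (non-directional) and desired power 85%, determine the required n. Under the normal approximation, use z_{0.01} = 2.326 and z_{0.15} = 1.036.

For a one-sample test: n = ((z_{α/2} + z_β) / d)².
z_{α/2} + z_β = 2.326 + 1.036 = 3.362.
n = (3.362 / 0.51)² = 6.592² = 43.46.
Round up.

n = 44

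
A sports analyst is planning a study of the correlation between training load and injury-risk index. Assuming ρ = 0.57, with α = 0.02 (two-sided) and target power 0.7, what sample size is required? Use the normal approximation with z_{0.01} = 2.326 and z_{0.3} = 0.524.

n = 23

Fisher's z: C = ½·ln((1+r)/(1−r)) = ½·ln(3.6512) = 0.6475.
n = ((z_{α/2} + z_β)/C)² + 3.
(2.326 + 0.524) / 0.6475 = 2.850 / 0.6475 = 4.402.
n = 4.402² + 3 = 19.37 + 3 = 22.4.
Round up.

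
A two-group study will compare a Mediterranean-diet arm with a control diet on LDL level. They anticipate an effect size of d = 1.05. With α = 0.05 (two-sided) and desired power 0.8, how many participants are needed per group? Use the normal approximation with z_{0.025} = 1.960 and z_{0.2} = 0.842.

n = 15 per group

For two independent groups with equal n: n = 2·((z_{α/2} + z_β) / d)².
z_{α/2} + z_β = 1.960 + 0.842 = 2.802.
n = 2 × (2.802 / 1.05)² = 2 × 2.669² = 2 × 7.12 = 14.2.
Round up to the next whole participant.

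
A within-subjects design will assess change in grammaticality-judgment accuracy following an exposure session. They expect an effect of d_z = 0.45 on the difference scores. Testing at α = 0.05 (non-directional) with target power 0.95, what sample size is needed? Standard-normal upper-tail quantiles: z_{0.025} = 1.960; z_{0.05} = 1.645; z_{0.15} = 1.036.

For a paired (one-sample on differences) test: n = ((z_{α/2} + z_β) / d)².
z_{α/2} + z_β = 1.960 + 1.645 = 3.605.
n = (3.605 / 0.45)² = 8.011² = 64.18.
Round up.

n = 65 pairs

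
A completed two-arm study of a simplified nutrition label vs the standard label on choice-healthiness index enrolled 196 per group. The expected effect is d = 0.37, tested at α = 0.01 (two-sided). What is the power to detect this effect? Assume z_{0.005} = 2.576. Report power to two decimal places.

power ≈ 0.86

For two equal groups, power = Φ(d·√(n/2) − z_{α/2}).
d·√(n/2) = 0.37 × √(196/2) = 0.37 × 9.899 = 3.663.
z_β = 3.663 − 2.576 = 1.087.
Power = Φ(1.087) = 0.861.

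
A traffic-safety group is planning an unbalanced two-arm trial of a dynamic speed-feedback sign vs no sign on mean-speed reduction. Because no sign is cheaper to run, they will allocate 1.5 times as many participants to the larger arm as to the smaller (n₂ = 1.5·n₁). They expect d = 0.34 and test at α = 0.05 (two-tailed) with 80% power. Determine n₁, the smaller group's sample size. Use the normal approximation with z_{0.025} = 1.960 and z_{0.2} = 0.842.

With allocation ratio k = n₂/n₁ = 1.5, Var(x̄₁−x̄₂) = σ²(1/n₁ + 1/(k·n₁)) = σ²·(k+1)/(k·n₁).
So n₁ = (1 + 1/k)·((z_{α/2} + z_β)/d)² = 1.667 × (2.802/0.34)².
n₁ = 1.667 × 67.92 = 113.2.
Round up: n₁ = 114, giving n₂ = 1.5 × 114 = 171.

n₁ = 114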